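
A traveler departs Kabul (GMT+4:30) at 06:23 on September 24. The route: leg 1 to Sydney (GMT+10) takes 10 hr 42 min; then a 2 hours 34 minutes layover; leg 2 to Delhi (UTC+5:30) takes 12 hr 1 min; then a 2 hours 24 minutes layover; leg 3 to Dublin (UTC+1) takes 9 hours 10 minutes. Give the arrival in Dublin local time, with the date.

15:44 on September 25

Convert departure to UTC: 06:23 − 4:30 = 01:53 UTC on Sep 24.
Add 10 hours and 42 minutes leg 1 → 12:35 UTC.
Add 2 hours and 34 minutes layover in Sydney → 15:09 UTC.
Add 12 hours 1 minute leg 2 → 03:10 UTC (Sep 25).
Add 2 hours 24 minutes layover in Delhi → 05:34 UTC.
Add 9 hours and 10 minutes leg 3 → 14:44 UTC.
Dublin is UTC+1:00, so local arrival = 14:44 + 1:00 = 15:44 on Sep 25.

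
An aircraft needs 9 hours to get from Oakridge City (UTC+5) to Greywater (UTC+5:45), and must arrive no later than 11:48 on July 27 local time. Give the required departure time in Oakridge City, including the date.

Target arrival in UTC: 11:48 − 5:45 = 06:03 on Jul 27.
Subtract 9 hours → departure 21:03 UTC on Jul 26.
Oakridge City is UTC+5:00: 21:03 + 5:00 = 02:03 on Jul 27.

02:03 on July 27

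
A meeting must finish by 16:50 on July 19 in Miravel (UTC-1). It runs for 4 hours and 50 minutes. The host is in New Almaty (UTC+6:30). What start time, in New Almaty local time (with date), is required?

Target end time in UTC: 16:50 + 1:00 = 17:50 on Jul 19.
Subtract 4 hours and 50 minutes → start 13:00 UTC on Jul 19.
New Almaty is UTC+6:30: 13:00 + 6:30 = 19:30 on Jul 19.

19:30 on July 19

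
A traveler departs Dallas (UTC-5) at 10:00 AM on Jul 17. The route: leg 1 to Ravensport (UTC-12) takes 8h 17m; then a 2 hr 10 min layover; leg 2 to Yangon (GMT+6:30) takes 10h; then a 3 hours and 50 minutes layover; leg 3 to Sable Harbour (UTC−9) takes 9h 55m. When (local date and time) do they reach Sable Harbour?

4:12 PM on Jul 18

Convert departure to UTC: 10:00 AM + 5:00 = 3:00 PM UTC on Jul 17.
Add 8 hours and 17 minutes leg 1 → 11:17 PM UTC.
Add 2 hours and 10 minutes layover in Ravensport → 1:27 AM UTC (Jul 18).
Add 10 hours leg 2 → 11:27 AM UTC.
Add 3 hours 50 minutes layover in Yangon → 3:17 PM UTC.
Add 9 hours 55 minutes leg 3 → 1:12 AM UTC (Jul 19).
Sable Harbour is UTC−9:00, so local arrival = 1:12 AM − 9:00 = 4:12 PM on Jul 18.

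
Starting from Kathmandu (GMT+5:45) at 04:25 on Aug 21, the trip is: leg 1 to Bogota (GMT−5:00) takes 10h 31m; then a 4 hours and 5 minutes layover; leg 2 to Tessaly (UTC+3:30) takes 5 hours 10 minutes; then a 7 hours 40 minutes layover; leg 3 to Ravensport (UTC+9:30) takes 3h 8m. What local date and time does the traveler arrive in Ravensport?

14:44 on August 22

Convert departure to UTC: 04:25 − 5:45 = 22:40 UTC on Aug 20.
Add 10 hours and 31 minutes leg 1 → 09:11 UTC (Aug 21).
Add 4 hours 5 minutes layover in Bogota → 13:16 UTC.
Add 5 hours 10 minutes leg 2 → 18:26 UTC.
Add 7 hours 40 minutes layover in Tessaly → 02:06 UTC (Aug 22).
Add 3 hours 8 minutes leg 3 → 05:14 UTC.
Ravensport is UTC+9:30, so local arrival = 05:14 + 9:30 = 14:44 on Aug 22.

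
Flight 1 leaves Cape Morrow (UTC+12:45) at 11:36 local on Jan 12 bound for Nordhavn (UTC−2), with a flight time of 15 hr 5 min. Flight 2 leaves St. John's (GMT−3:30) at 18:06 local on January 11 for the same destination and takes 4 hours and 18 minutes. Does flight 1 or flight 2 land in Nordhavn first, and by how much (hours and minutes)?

Flight 1 in UTC: 11:36 − 12:45 = 22:51 on Jan 11.
+15 hours and 5 minutes → arrive 13:56 UTC on Jan 12.
Flight 2 in UTC: 18:06 + 3:30 = 21:36 on Jan 11.
+4 hours 18 minutes → arrive 01:54 UTC on Jan 12.
Flight 2 lands earlier by 12 hours 2 minutes.

the second, by 12 hours 2 minutes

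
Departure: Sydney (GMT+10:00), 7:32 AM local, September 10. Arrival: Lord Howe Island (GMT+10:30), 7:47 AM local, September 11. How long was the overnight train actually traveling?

23 hours 45 minutes

Departure in UTC: 7:32 AM − 10:00 = 9:32 PM on Sep 9.
Arrival in UTC: 7:47 AM − 10:30 = 9:17 PM on Sep 10.
Elapsed = 9:17 PM − 9:32 PM (+1 day) = 23 hours 45 minutes.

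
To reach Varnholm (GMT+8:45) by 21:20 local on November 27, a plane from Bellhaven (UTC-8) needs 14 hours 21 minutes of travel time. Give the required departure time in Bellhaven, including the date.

Target arrival in UTC: 21:20 − 8:45 = 12:35 on Nov 27.
Subtract 14 hours 21 minutes → departure 22:14 UTC on Nov 26.
Bellhaven is UTC−8:00: 22:14 − 8:00 = 14:14 on Nov 26.

14:14 on November 26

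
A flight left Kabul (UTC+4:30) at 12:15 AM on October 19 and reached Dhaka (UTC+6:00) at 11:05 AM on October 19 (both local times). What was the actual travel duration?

9 hours 20 minutes

Departure in UTC: 12:15 AM − 4:30 = 7:45 PM on Oct 18.
Arrival in UTC: 11:05 AM − 6:00 = 5:05 AM on Oct 19.
Elapsed = 5:05 AM − 7:45 PM (+1 day) = 9 hours 20 minutes.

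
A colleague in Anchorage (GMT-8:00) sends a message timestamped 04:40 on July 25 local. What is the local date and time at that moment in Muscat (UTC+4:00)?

16:40 on July 25

Muscat is 12:00 ahead of Anchorage.
Shift by the zone difference: 04:40 + 12:00 = 16:40 on Jul 25 in Muscat.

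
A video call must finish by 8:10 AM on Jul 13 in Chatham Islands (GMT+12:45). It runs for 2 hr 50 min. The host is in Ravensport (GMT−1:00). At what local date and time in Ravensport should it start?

3:35 PM on Jul 12

Target end time in UTC: 8:10 AM − 12:45 = 7:25 PM on Jul 12.
Subtract 2 hours 50 minutes → start 4:35 PM UTC on Jul 12.
Ravensport is UTC−1:00: 4:35 PM − 1:00 = 3:35 PM on Jul 12.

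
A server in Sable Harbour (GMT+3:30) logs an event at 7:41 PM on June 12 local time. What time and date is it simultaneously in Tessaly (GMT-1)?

3:11 PM on Jun 12

In UTC: 7:41 PM − 3:30 = 4:11 PM on Jun 12.
Tessaly is UTC−1:00: 4:11 PM − 1:00 = 3:11 PM on Jun 12.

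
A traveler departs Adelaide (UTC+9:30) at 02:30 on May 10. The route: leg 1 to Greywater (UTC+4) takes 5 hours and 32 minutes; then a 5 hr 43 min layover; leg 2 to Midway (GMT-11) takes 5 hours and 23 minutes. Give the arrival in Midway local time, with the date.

22:38 on May 9

Convert departure to UTC: 02:30 − 9:30 = 17:00 UTC on May 9.
Add 5 hours and 32 minutes leg 1 → 22:32 UTC.
Add 5 hours and 43 minutes layover in Greywater → 04:15 UTC (May 10).
Add 5 hours 23 minutes leg 2 → 09:38 UTC.
Midway is UTC−11:00, so local arrival = 09:38 − 11:00 = 22:38 on May 9.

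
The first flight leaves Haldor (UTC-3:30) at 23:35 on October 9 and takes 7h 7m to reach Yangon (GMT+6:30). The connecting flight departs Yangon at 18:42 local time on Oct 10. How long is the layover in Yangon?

2 hours

Convert departure to UTC: 23:35 + 3:30 = 03:05 UTC on Oct 10.
Add 7 hours 7 minutes flight time → 10:12 UTC.
Yangon is UTC+6:30, so local arrival = 10:12 + 6:30 = 16:42 on Oct 10.
Layover = 18:42 − 16:42 = 2 hours.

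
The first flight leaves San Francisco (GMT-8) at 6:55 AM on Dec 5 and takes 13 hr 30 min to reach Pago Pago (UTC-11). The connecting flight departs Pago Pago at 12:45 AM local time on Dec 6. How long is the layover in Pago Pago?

7 hours 20 minutes

Convert departure to UTC: 6:55 AM + 8:00 = 2:55 PM UTC on Dec 5.
Add 13 hours 30 minutes flight time → 4:25 AM UTC (Dec 6).
Pago Pago is UTC−11:00, so local arrival = 4:25 AM − 11:00 = 5:25 PM on Dec 5.
Layover = 12:45 AM − 5:25 PM (+1 day) = 7 hours 20 minutes.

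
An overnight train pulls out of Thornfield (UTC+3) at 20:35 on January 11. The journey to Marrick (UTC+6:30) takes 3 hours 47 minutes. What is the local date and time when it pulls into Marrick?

Convert departure to UTC: 20:35 − 3:00 = 17:35 UTC on Jan 11.
Add 3 hours and 47 minutes travel time → 21:22 UTC.
Marrick is UTC+6:30, so local arrival = 21:22 + 6:30 = 03:52 on Jan 12.

03:52 on Jan 12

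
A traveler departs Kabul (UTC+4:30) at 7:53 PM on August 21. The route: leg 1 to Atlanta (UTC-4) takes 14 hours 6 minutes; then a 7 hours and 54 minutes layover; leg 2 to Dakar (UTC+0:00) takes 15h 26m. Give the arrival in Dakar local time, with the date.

Convert departure to UTC: 7:53 PM − 4:30 = 3:23 PM UTC on Aug 21.
Add 14 hours and 6 minutes leg 1 → 5:29 AM UTC (Aug 22).
Add 7 hours and 54 minutes layover in Atlanta → 1:23 PM UTC.
Add 15 hours 26 minutes leg 2 → 4:49 AM UTC (Aug 23).
Dakar is UTC+0, so local arrival is the same: 4:49 AM on Aug 23.

4:49 AM on Aug 23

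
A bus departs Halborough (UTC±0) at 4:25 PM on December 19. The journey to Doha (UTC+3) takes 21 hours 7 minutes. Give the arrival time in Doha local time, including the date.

Halborough is at UTC+0, so departure is already 4:25 PM UTC on Dec 19.
Add 21 hours and 7 minutes travel time → 1:32 PM UTC (Dec 20).
Doha is UTC+3:00, so local arrival = 1:32 PM + 3:00 = 4:32 PM on Dec 20.

4:32 PM on December 20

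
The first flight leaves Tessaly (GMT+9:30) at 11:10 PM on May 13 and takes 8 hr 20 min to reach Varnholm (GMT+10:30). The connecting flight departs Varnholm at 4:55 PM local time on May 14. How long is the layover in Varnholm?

8 hours 25 minutes

Convert departure to UTC: 11:10 PM − 9:30 = 1:40 PM UTC on May 13.
Add 8 hours 20 minutes flight time → 10:00 PM UTC.
Varnholm is UTC+10:30, so local arrival = 10:00 PM + 10:30 = 8:30 AM on May 14.
Layover = 4:55 PM − 8:30 AM = 8 hours 25 minutes.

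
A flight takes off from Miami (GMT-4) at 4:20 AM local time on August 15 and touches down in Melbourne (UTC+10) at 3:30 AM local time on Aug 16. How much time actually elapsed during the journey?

Melbourne is 14:00 ahead of Miami.
Clock-face elapsed time (ignoring zones) is 23 hours 10 minutes.
Actual elapsed = 23 hours 10 minutes − 14:00 = 9 hours 10 minutes.

9 hours 10 minutes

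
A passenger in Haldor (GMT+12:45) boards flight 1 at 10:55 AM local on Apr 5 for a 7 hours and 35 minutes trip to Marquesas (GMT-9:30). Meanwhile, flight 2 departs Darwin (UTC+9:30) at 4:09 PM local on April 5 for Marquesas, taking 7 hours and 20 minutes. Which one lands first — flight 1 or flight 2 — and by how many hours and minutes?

the first, by 8 hours 14 minutes

Flight 1 in UTC: 10:55 AM − 12:45 = 10:10 PM on Apr 4.
+7 hours 35 minutes → arrive 5:45 AM UTC on Apr 5.
Flight 2 in UTC: 4:09 PM − 9:30 = 6:39 AM on Apr 5.
+7 hours 20 minutes → arrive 1:59 PM UTC on Apr 5.
Flight 1 lands earlier by 8 hours 14 minutes.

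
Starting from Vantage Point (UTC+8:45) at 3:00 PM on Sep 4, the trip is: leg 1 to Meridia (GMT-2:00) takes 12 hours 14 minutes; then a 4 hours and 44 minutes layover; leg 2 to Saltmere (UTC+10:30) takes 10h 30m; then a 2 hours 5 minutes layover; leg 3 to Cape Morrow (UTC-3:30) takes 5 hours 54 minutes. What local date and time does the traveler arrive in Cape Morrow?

Convert departure to UTC: 3:00 PM − 8:45 = 6:15 AM UTC on Sep 4.
Add 12 hours 14 minutes leg 1 → 6:29 PM UTC.
Add 4 hours 44 minutes layover in Meridia → 11:13 PM UTC.
Add 10 hours 30 minutes leg 2 → 9:43 AM UTC (Sep 5).
Add 2 hours 5 minutes layover in Saltmere → 11:48 AM UTC.
Add 5 hours 54 minutes leg 3 → 5:42 PM UTC.
Cape Morrow is UTC−3:30, so local arrival = 5:42 PM − 3:30 = 2:12 PM on Sep 5.

2:12 PM on September 5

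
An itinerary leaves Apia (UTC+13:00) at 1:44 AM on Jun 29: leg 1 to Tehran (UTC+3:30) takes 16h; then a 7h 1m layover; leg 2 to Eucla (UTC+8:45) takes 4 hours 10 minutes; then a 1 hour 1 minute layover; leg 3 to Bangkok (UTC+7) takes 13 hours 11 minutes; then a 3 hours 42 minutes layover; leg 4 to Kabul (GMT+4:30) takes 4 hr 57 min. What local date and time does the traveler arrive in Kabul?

Convert departure to UTC: 1:44 AM − 13:00 = 12:44 PM UTC on Jun 28.
Add 16 hours leg 1 → 4:44 AM UTC (Jun 29).
Add 7 hours 1 minute layover in Tehran → 11:45 AM UTC.
Add 4 hours 10 minutes leg 2 → 3:55 PM UTC.
Add 1 hour 1 minute layover in Eucla → 4:56 PM UTC.
Add 13 hours 11 minutes leg 3 → 6:07 AM UTC (Jun 30).
Add 3 hours and 42 minutes layover in Bangkok → 9:49 AM UTC.
Add 4 hours and 57 minutes leg 4 → 2:46 PM UTC.
Kabul is UTC+4:30, so local arrival = 2:46 PM + 4:30 = 7:16 PM on Jun 30.

7:16 PM on June 30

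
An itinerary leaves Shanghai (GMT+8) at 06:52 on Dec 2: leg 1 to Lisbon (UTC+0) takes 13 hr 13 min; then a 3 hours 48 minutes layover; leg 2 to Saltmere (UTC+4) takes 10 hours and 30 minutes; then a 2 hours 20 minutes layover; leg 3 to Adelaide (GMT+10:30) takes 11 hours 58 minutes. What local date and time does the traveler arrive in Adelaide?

03:11 on Dec 4

Convert departure to UTC: 06:52 − 8:00 = 22:52 UTC on Dec 1.
Add 13 hours 13 minutes leg 1 → 12:05 UTC (Dec 2).
Add 3 hours and 48 minutes layover in Lisbon → 15:53 UTC.
Add 10 hours and 30 minutes leg 2 → 02:23 UTC (Dec 3).
Add 2 hours 20 minutes layover in Saltmere → 04:43 UTC.
Add 11 hours 58 minutes leg 3 → 16:41 UTC.
Adelaide is UTC+10:30, so local arrival = 16:41 + 10:30 = 03:11 on Dec 4.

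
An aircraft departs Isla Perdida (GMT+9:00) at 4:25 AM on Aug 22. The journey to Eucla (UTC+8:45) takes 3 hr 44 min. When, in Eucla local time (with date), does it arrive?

7:54 AM on Aug 22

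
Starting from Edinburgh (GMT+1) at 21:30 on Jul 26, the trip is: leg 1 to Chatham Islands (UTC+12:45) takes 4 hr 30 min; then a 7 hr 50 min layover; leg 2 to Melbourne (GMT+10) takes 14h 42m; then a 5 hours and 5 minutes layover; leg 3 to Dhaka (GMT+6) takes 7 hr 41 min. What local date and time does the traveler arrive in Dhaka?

18:18 on July 28

Convert departure to UTC: 21:30 − 1:00 = 20:30 UTC on Jul 26.
Add 4 hours 30 minutes leg 1 → 01:00 UTC (Jul 27).
Add 7 hours and 50 minutes layover in Chatham Islands → 08:50 UTC.
Add 14 hours 42 minutes leg 2 → 23:32 UTC.
Add 5 hours 5 minutes layover in Melbourne → 04:37 UTC (Jul 28).
Add 7 hours 41 minutes leg 3 → 12:18 UTC.
Dhaka is UTC+6:00, so local arrival = 12:18 + 6:00 = 18:18 on Jul 28.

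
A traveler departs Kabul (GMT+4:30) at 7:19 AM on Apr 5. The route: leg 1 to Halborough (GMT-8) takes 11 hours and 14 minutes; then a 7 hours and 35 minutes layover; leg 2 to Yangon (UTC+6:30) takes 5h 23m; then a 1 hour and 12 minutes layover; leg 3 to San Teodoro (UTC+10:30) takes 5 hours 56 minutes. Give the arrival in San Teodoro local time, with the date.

Convert departure to UTC: 7:19 AM − 4:30 = 2:49 AM UTC on Apr 5.
Add 11 hours and 14 minutes leg 1 → 2:03 PM UTC.
Add 7 hours 35 minutes layover in Halborough → 9:38 PM UTC.
Add 5 hours and 23 minutes leg 2 → 3:01 AM UTC (Apr 6).
Add 1 hour 12 minutes layover in Yangon → 4:13 AM UTC.
Add 5 hours and 56 minutes leg 3 → 10:09 AM UTC.
San Teodoro is UTC+10:30, so local arrival = 10:09 AM + 10:30 = 8:39 PM on Apr 6.

8:39 PM on April 6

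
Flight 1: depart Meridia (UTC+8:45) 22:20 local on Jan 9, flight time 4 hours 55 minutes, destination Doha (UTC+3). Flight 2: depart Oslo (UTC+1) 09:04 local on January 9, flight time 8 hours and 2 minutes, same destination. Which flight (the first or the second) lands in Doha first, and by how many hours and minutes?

Flight 1 in UTC: 22:20 − 8:45 = 13:35 on Jan 9.
+4 hours 55 minutes → arrive 18:30 UTC on Jan 9.
Flight 2 in UTC: 09:04 − 1:00 = 08:04 on Jan 9.
+8 hours and 2 minutes → arrive 16:06 UTC on Jan 9.
Flight 2 lands earlier by 2 hours 24 minutes.

the second, by 2 hours 24 minutes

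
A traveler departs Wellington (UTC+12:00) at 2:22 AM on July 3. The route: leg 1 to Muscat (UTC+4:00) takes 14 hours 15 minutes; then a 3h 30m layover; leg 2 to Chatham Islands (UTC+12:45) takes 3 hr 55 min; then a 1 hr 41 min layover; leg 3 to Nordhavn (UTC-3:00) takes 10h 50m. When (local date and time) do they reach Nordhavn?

Convert departure to UTC: 2:22 AM − 12:00 = 2:22 PM UTC on Jul 2.
Add 14 hours 15 minutes leg 1 → 4:37 AM UTC (Jul 3).
Add 3 hours and 30 minutes layover in Muscat → 8:07 AM UTC.
Add 3 hours and 55 minutes leg 2 → 12:02 PM UTC.
Add 1 hour and 41 minutes layover in Chatham Islands → 1:43 PM UTC.
Add 10 hours 50 minutes leg 3 → 12:33 AM UTC (Jul 4).
Nordhavn is UTC−3:00, so local arrival = 12:33 AM − 3:00 = 9:33 PM on Jul 3.

9:33 PM on July 3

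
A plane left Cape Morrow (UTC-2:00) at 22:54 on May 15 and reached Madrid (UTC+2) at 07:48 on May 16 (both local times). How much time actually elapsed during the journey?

4 hours 54 minutes

Departure in UTC: 22:54 + 2:00 = 00:54 on May 16.
Arrival in UTC: 07:48 − 2:00 = 05:48 on May 16.
Elapsed = 05:48 − 00:54 = 4 hours 54 minutes.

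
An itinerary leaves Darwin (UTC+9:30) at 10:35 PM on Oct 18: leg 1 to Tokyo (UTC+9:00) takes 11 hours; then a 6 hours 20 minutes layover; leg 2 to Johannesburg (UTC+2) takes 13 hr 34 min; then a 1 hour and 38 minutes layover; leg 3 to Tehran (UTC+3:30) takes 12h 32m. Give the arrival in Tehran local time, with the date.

1:39 PM on Oct 20

Convert departure to UTC: 10:35 PM − 9:30 = 1:05 PM UTC on Oct 18.
Add 11 hours leg 1 → 12:05 AM UTC (Oct 19).
Add 6 hours 20 minutes layover in Tokyo → 6:25 AM UTC.
Add 13 hours and 34 minutes leg 2 → 7:59 PM UTC.
Add 1 hour 38 minutes layover in Johannesburg → 9:37 PM UTC.
Add 12 hours and 32 minutes leg 3 → 10:09 AM UTC (Oct 20).
Tehran is UTC+3:30, so local arrival = 10:09 AM + 3:30 = 1:39 PM on Oct 20.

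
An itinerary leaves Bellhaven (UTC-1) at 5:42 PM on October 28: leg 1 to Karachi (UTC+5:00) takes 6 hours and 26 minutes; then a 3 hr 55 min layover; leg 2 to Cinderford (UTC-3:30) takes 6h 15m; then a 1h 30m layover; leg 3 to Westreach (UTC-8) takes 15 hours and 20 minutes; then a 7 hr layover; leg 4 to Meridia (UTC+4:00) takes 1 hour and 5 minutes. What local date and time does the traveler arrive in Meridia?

4:13 PM on Oct 30

Convert departure to UTC: 5:42 PM + 1:00 = 6:42 PM UTC on Oct 28.
Add 6 hours and 26 minutes leg 1 → 1:08 AM UTC (Oct 29).
Add 3 hours 55 minutes layover in Karachi → 5:03 AM UTC.
Add 6 hours 15 minutes leg 2 → 11:18 AM UTC.
Add 1 hour and 30 minutes layover in Cinderford → 12:48 PM UTC.
Add 15 hours and 20 minutes leg 3 → 4:08 AM UTC (Oct 30).
Add 7 hours layover in Westreach → 11:08 AM UTC.
Add 1 hour 5 minutes leg 4 → 12:13 PM UTC.
Meridia is UTC+4:00, so local arrival = 12:13 PM + 4:00 = 4:13 PM on Oct 30.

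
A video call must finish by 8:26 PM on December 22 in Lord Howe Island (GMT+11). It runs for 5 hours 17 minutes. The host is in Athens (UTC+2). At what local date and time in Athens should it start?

6:09 AM on December 22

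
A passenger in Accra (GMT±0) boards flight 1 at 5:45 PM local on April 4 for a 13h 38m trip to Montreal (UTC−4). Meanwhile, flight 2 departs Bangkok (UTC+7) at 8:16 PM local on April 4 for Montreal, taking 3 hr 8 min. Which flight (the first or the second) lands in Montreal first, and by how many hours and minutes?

Flight 1 departs at 5:45 PM UTC (Apr 4).
+13 hours and 38 minutes → arrive 7:23 AM UTC on Apr 5.
Flight 2 in UTC: 8:16 PM − 7:00 = 1:16 PM on Apr 4.
+3 hours and 8 minutes → arrive 4:24 PM UTC on Apr 4.
Flight 2 lands earlier by 14 hours 59 minutes.

the second, by 14 hours 59 minutes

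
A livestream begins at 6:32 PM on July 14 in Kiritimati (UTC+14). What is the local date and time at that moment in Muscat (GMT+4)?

8:32 AM on July 14

Muscat is 10:00 behind Kiritimati.
Shift by the zone difference: 6:32 PM − 10:00 = 8:32 AM on Jul 14 in Muscat.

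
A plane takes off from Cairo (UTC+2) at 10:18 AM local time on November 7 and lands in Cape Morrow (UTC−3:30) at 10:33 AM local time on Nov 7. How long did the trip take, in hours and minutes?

Departure in UTC: 10:18 AM − 2:00 = 8:18 AM on Nov 7.
Arrival in UTC: 10:33 AM + 3:30 = 2:03 PM on Nov 7.
Elapsed = 2:03 PM − 8:18 AM = 5 hours 45 minutes.

5 hours 45 minutes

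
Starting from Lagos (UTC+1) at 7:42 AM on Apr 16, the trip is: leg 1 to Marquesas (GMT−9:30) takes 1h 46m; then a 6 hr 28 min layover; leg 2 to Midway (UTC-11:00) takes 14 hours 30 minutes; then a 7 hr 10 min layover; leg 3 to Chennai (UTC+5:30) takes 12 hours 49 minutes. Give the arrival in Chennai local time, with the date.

6:55 AM on April 18

Convert departure to UTC: 7:42 AM − 1:00 = 6:42 AM UTC on Apr 16.
Add 1 hour and 46 minutes leg 1 → 8:28 AM UTC.
Add 6 hours and 28 minutes layover in Marquesas → 2:56 PM UTC.
Add 14 hours 30 minutes leg 2 → 5:26 AM UTC (Apr 17).
Add 7 hours and 10 minutes layover in Midway → 12:36 PM UTC.
Add 12 hours 49 minutes leg 3 → 1:25 AM UTC (Apr 18).
Chennai is UTC+5:30, so local arrival = 1:25 AM + 5:30 = 6:55 AM on Apr 18.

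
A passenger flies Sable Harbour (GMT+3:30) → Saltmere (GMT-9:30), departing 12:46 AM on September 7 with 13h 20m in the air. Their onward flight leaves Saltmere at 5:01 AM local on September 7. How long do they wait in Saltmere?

3 hours 55 minutes

Convert departure to UTC: 12:46 AM − 3:30 = 9:16 PM UTC on Sep 6.
Add 13 hours 20 minutes flight time → 10:36 AM UTC (Sep 7).
Saltmere is UTC−9:30, so local arrival = 10:36 AM − 9:30 = 1:06 AM on Sep 7.
Layover = 5:01 AM − 1:06 AM = 3 hours 55 minutes.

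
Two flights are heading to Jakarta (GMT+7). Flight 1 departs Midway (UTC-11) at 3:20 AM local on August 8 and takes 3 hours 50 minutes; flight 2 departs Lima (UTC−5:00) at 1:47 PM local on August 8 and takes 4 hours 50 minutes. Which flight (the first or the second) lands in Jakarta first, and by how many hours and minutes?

Flight 1 in UTC: 3:20 AM + 11:00 = 2:20 PM on Aug 8.
+3 hours and 50 minutes → arrive 6:10 PM UTC on Aug 8.
Flight 2 in UTC: 1:47 PM + 5:00 = 6:47 PM on Aug 8.
+4 hours 50 minutes → arrive 11:37 PM UTC on Aug 8.
Flight 1 lands earlier by 5 hours 27 minutes.

the first, by 5 hours 27 minutes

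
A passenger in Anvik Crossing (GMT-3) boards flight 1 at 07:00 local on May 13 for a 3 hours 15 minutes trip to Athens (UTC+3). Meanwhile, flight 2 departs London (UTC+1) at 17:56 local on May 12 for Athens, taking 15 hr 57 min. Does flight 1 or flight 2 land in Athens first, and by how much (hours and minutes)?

Flight 1 in UTC: 07:00 + 3:00 = 10:00 on May 13.
+3 hours 15 minutes → arrive 13:15 UTC on May 13.
Flight 2 in UTC: 17:56 − 1:00 = 16:56 on May 12.
+15 hours 57 minutes → arrive 08:53 UTC on May 13.
Flight 2 lands earlier by 4 hours 22 minutes.

the second, by 4 hours 22 minutes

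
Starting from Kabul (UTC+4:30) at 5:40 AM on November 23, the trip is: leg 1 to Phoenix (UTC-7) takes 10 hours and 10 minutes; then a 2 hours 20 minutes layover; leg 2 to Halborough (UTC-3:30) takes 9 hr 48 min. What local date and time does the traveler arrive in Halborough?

Convert departure to UTC: 5:40 AM − 4:30 = 1:10 AM UTC on Nov 23.
Add 10 hours 10 minutes leg 1 → 11:20 AM UTC.
Add 2 hours and 20 minutes layover in Phoenix → 1:40 PM UTC.
Add 9 hours and 48 minutes leg 2 → 11:28 PM UTC.
Halborough is UTC−3:30, so local arrival = 11:28 PM − 3:30 = 7:58 PM on Nov 23.

7:58 PM on Nov 23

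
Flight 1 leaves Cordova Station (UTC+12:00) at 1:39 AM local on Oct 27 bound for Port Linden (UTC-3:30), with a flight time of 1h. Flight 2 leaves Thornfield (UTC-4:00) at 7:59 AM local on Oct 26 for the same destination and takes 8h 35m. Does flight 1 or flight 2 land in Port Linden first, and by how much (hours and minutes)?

the first, by 5 hours 55 minutes

Flight 1 in UTC: 1:39 AM − 12:00 = 1:39 PM on Oct 26.
+1 hour → arrive 2:39 PM UTC on Oct 26.
Flight 2 in UTC: 7:59 AM + 4:00 = 11:59 AM on Oct 26.
+8 hours 35 minutes → arrive 8:34 PM UTC on Oct 26.
Flight 1 lands earlier by 5 hours 55 minutes.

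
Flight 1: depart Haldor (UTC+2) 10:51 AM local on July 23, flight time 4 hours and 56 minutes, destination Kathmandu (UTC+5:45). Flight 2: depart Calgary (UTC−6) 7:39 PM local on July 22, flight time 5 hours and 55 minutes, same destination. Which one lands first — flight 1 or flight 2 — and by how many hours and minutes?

the second, by 6 hours 13 minutes

Flight 1 in UTC: 10:51 AM − 2:00 = 8:51 AM on Jul 23.
+4 hours 56 minutes → arrive 1:47 PM UTC on Jul 23.
Flight 2 in UTC: 7:39 PM + 6:00 = 1:39 AM on Jul 23.
+5 hours 55 minutes → arrive 7:34 AM UTC on Jul 23.
Flight 2 lands earlier by 6 hours 13 minutes.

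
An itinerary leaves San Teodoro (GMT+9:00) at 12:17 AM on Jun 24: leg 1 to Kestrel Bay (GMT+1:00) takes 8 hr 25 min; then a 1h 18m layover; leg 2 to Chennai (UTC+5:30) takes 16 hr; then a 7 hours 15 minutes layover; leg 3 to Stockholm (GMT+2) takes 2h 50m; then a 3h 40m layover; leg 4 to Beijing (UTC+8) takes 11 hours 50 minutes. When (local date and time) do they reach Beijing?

Convert departure to UTC: 12:17 AM − 9:00 = 3:17 PM UTC on Jun 23.
Add 8 hours 25 minutes leg 1 → 11:42 PM UTC.
Add 1 hour 18 minutes layover in Kestrel Bay → 1:00 AM UTC (Jun 24).
Add 16 hours leg 2 → 5:00 PM UTC.
Add 7 hours 15 minutes layover in Chennai → 12:15 AM UTC (Jun 25).
Add 2 hours and 50 minutes leg 3 → 3:05 AM UTC.
Add 3 hours 40 minutes layover in Stockholm → 6:45 AM UTC.
Add 11 hours 50 minutes leg 4 → 6:35 PM UTC.
Beijing is UTC+8:00, so local arrival = 6:35 PM + 8:00 = 2:35 AM on Jun 26.

2:35 AM on June 26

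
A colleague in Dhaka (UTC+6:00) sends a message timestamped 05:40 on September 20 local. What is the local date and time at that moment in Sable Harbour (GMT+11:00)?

Sable Harbour is 5:00 ahead of Dhaka.
Shift by the zone difference: 05:40 + 5:00 = 10:40 on Sep 20 in Sable Harbour.

10:40 on Sep 20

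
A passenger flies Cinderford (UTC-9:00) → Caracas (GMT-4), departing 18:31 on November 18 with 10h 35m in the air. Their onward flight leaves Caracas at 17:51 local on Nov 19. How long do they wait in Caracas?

7 hours 45 minutes

Convert departure to UTC: 18:31 + 9:00 = 03:31 UTC on Nov 19.
Add 10 hours 35 minutes flight time → 14:06 UTC.
Caracas is UTC−4:00, so local arrival = 14:06 − 4:00 = 10:06 on Nov 19.
Layover = 17:51 − 10:06 = 7 hours 45 minutes.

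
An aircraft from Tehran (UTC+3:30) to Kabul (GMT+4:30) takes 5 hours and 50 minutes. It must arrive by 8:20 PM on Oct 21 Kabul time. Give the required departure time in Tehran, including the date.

1:30 PM on October 21

Target arrival in UTC: 8:20 PM − 4:30 = 3:50 PM on Oct 21.
Subtract 5 hours 50 minutes → departure 10:00 AM UTC on Oct 21.
Tehran is UTC+3:30: 10:00 AM + 3:30 = 1:30 PM on Oct 21.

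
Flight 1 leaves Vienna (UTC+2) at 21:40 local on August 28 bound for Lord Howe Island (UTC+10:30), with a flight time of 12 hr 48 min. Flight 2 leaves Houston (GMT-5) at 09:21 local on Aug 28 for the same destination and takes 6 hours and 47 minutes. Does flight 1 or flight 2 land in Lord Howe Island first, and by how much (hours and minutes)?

the second, by 11 hours 20 minutes

Flight 1 in UTC: 21:40 − 2:00 = 19:40 on Aug 28.
+12 hours and 48 minutes → arrive 08:28 UTC on Aug 29.
Flight 2 in UTC: 09:21 + 5:00 = 14:21 on Aug 28.
+6 hours 47 minutes → arrive 21:08 UTC on Aug 28.
Flight 2 lands earlier by 11 hours 20 minutes.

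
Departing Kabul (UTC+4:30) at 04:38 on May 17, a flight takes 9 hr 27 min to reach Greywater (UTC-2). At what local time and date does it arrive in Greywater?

07:35 on May 17

Convert departure to UTC: 04:38 − 4:30 = 00:08 UTC on May 17.
Add 9 hours 27 minutes travel time → 09:35 UTC.
Greywater is UTC−2:00, so local arrival = 09:35 − 2:00 = 07:35 on May 17.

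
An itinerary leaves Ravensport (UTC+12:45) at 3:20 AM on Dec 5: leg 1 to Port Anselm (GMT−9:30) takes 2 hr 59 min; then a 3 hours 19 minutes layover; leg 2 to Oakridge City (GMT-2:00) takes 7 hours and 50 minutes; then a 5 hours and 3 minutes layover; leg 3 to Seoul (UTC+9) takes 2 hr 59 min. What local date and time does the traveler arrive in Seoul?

9:45 PM on December 5

Convert departure to UTC: 3:20 AM − 12:45 = 2:35 PM UTC on Dec 4.
Add 2 hours 59 minutes leg 1 → 5:34 PM UTC.
Add 3 hours and 19 minutes layover in Port Anselm → 8:53 PM UTC.
Add 7 hours and 50 minutes leg 2 → 4:43 AM UTC (Dec 5).
Add 5 hours and 3 minutes layover in Oakridge City → 9:46 AM UTC.
Add 2 hours 59 minutes leg 3 → 12:45 PM UTC.
Seoul is UTC+9:00, so local arrival = 12:45 PM + 9:00 = 9:45 PM on Dec 5.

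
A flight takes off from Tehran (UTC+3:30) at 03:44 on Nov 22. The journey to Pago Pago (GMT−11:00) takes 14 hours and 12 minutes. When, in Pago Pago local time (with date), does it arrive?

Convert departure to UTC: 03:44 − 3:30 = 00:14 UTC on Nov 22.
Add 14 hours 12 minutes travel time → 14:26 UTC.
Pago Pago is UTC−11:00, so local arrival = 14:26 − 11:00 = 03:26 on Nov 22.

03:26 on November 22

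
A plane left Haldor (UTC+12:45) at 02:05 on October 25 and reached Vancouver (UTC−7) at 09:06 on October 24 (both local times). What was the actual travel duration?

Departure in UTC: 02:05 − 12:45 = 13:20 on Oct 24.
Arrival in UTC: 09:06 + 7:00 = 16:06 on Oct 24.
Elapsed = 16:06 − 13:20 = 2 hours 46 minutes.

2 hours 46 minutes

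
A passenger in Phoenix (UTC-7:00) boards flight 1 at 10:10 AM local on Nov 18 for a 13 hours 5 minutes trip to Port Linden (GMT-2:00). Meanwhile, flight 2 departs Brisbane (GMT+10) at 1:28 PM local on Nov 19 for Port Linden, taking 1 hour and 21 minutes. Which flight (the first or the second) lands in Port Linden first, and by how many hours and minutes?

Flight 1 in UTC: 10:10 AM + 7:00 = 5:10 PM on Nov 18.
+13 hours 5 minutes → arrive 6:15 AM UTC on Nov 19.
Flight 2 in UTC: 1:28 PM − 10:00 = 3:28 AM on Nov 19.
+1 hour 21 minutes → arrive 4:49 AM UTC on Nov 19.
Flight 2 lands earlier by 1 hour 26 minutes.

the second, by 1 hour 26 minutes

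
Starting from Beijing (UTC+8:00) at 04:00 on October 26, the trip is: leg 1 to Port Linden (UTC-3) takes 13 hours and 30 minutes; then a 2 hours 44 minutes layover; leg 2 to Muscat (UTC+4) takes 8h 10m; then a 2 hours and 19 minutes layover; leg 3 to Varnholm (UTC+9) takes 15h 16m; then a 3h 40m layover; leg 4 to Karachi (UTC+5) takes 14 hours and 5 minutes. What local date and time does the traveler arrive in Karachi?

12:44 on October 28

Convert departure to UTC: 04:00 − 8:00 = 20:00 UTC on Oct 25.
Add 13 hours and 30 minutes leg 1 → 09:30 UTC (Oct 26).
Add 2 hours and 44 minutes layover in Port Linden → 12:14 UTC.
Add 8 hours and 10 minutes leg 2 → 20:24 UTC.
Add 2 hours 19 minutes layover in Muscat → 22:43 UTC.
Add 15 hours 16 minutes leg 3 → 13:59 UTC (Oct 27).
Add 3 hours 40 minutes layover in Varnholm → 17:39 UTC.
Add 14 hours and 5 minutes leg 4 → 07:44 UTC (Oct 28).
Karachi is UTC+5:00, so local arrival = 07:44 + 5:00 = 12:44 on Oct 28.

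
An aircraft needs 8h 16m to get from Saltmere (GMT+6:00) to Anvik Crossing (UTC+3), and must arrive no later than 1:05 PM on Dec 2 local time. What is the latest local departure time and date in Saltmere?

7:49 AM on Dec 2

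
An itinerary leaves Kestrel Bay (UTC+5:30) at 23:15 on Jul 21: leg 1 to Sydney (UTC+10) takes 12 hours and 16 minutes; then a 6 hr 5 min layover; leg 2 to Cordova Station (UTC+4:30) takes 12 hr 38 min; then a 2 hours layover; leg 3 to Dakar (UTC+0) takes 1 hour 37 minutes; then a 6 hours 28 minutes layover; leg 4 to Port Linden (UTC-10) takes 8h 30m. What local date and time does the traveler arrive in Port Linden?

Convert departure to UTC: 23:15 − 5:30 = 17:45 UTC on Jul 21.
Add 12 hours and 16 minutes leg 1 → 06:01 UTC (Jul 22).
Add 6 hours and 5 minutes layover in Sydney → 12:06 UTC.
Add 12 hours 38 minutes leg 2 → 00:44 UTC (Jul 23).
Add 2 hours layover in Cordova Station → 02:44 UTC.
Add 1 hour 37 minutes leg 3 → 04:21 UTC.
Add 6 hours 28 minutes layover in Dakar → 10:49 UTC.
Add 8 hours 30 minutes leg 4 → 19:19 UTC.
Port Linden is UTC−10:00, so local arrival = 19:19 − 10:00 = 09:19 on Jul 23.

09:19 on July 23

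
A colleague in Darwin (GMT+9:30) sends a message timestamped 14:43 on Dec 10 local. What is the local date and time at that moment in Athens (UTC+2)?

07:13 on December 10

In UTC: 14:43 − 9:30 = 05:13 on Dec 10.
Athens is UTC+2:00: 05:13 + 2:00 = 07:13 on Dec 10.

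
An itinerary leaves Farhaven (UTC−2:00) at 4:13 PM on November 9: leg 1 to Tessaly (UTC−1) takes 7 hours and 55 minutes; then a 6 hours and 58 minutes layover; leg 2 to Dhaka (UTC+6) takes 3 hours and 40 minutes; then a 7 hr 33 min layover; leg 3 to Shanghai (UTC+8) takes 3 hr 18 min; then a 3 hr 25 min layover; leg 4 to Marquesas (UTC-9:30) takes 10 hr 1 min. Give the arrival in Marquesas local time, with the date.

Convert departure to UTC: 4:13 PM + 2:00 = 6:13 PM UTC on Nov 9.
Add 7 hours 55 minutes leg 1 → 2:08 AM UTC (Nov 10).
Add 6 hours and 58 minutes layover in Tessaly → 9:06 AM UTC.
Add 3 hours 40 minutes leg 2 → 12:46 PM UTC.
Add 7 hours 33 minutes layover in Dhaka → 8:19 PM UTC.
Add 3 hours and 18 minutes leg 3 → 11:37 PM UTC.
Add 3 hours and 25 minutes layover in Shanghai → 3:02 AM UTC (Nov 11).
Add 10 hours and 1 minute leg 4 → 1:03 PM UTC.
Marquesas is UTC−9:30, so local arrival = 1:03 PM − 9:30 = 3:33 AM on Nov 11.

3:33 AM on November 11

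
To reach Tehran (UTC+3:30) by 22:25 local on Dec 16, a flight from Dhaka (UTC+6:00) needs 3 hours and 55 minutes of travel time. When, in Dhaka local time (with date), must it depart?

21:00 on December 16

Target arrival in UTC: 22:25 − 3:30 = 18:55 on Dec 16.
Subtract 3 hours 55 minutes → departure 15:00 UTC on Dec 16.
Dhaka is UTC+6:00: 15:00 + 6:00 = 21:00 on Dec 16.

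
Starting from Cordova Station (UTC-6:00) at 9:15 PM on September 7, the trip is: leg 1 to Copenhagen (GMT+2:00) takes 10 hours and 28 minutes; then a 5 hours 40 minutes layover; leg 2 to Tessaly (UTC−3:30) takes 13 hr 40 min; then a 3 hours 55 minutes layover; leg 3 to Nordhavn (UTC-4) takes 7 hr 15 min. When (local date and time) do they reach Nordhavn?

Convert departure to UTC: 9:15 PM + 6:00 = 3:15 AM UTC on Sep 8.
Add 10 hours and 28 minutes leg 1 → 1:43 PM UTC.
Add 5 hours and 40 minutes layover in Copenhagen → 7:23 PM UTC.
Add 13 hours 40 minutes leg 2 → 9:03 AM UTC (Sep 9).
Add 3 hours 55 minutes layover in Tessaly → 12:58 PM UTC.
Add 7 hours and 15 minutes leg 3 → 8:13 PM UTC.
Nordhavn is UTC−4:00, so local arrival = 8:13 PM − 4:00 = 4:13 PM on Sep 9.

4:13 PM on September 9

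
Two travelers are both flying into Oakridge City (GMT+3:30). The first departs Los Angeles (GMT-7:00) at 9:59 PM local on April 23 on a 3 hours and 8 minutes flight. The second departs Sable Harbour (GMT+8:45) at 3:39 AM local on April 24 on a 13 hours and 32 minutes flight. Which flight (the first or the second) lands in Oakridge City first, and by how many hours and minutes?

Flight 1 in UTC: 9:59 PM + 7:00 = 4:59 AM on Apr 24.
+3 hours and 8 minutes → arrive 8:07 AM UTC on Apr 24.
Flight 2 in UTC: 3:39 AM − 8:45 = 6:54 PM on Apr 23.
+13 hours and 32 minutes → arrive 8:26 AM UTC on Apr 24.
Flight 1 lands earlier by 19 minutes.

the first, by 19 minutes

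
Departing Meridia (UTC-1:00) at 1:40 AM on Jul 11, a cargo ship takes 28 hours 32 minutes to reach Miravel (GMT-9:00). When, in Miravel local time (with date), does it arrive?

Convert departure to UTC: 1:40 AM + 1:00 = 2:40 AM UTC on Jul 11.
Add 28 hours 32 minutes travel time → 7:12 AM UTC (Jul 12).
Miravel is UTC−9:00, so local arrival = 7:12 AM − 9:00 = 10:12 PM on Jul 11.

10:12 PM on Jul 11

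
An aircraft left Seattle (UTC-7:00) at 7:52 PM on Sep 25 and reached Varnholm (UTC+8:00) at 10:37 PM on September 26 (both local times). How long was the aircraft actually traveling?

Departure in UTC: 7:52 PM + 7:00 = 2:52 AM on Sep 26.
Arrival in UTC: 10:37 PM − 8:00 = 2:37 PM on Sep 26.
Elapsed = 2:37 PM − 2:52 AM = 11 hours 45 minutes.

11 hours 45 minutes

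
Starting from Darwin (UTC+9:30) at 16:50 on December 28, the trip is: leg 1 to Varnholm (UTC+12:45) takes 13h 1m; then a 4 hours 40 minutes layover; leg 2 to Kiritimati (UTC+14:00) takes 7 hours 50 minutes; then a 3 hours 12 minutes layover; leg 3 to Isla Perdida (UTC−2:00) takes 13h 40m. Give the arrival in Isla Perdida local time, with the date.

23:43 on December 29

Convert departure to UTC: 16:50 − 9:30 = 07:20 UTC on Dec 28.
Add 13 hours and 1 minute leg 1 → 20:21 UTC.
Add 4 hours and 40 minutes layover in Varnholm → 01:01 UTC (Dec 29).
Add 7 hours 50 minutes leg 2 → 08:51 UTC.
Add 3 hours 12 minutes layover in Kiritimati → 12:03 UTC.
Add 13 hours 40 minutes leg 3 → 01:43 UTC (Dec 30).
Isla Perdida is UTC−2:00, so local arrival = 01:43 − 2:00 = 23:43 on Dec 29.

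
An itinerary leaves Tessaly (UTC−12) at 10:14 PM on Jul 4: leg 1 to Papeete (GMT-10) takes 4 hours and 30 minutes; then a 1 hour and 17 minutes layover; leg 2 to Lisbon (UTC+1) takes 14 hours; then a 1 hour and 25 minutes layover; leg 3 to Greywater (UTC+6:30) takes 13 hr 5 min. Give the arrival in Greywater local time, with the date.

3:01 AM on July 7

Convert departure to UTC: 10:14 PM + 12:00 = 10:14 AM UTC on Jul 5.
Add 4 hours and 30 minutes leg 1 → 2:44 PM UTC.
Add 1 hour and 17 minutes layover in Papeete → 4:01 PM UTC.
Add 14 hours leg 2 → 6:01 AM UTC (Jul 6).
Add 1 hour and 25 minutes layover in Lisbon → 7:26 AM UTC.
Add 13 hours and 5 minutes leg 3 → 8:31 PM UTC.
Greywater is UTC+6:30, so local arrival = 8:31 PM + 6:30 = 3:01 AM on Jul 7.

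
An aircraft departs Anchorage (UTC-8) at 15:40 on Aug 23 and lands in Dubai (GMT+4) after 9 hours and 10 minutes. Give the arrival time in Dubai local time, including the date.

Convert departure to UTC: 15:40 + 8:00 = 23:40 UTC on Aug 23.
Add 9 hours and 10 minutes travel time → 08:50 UTC (Aug 24).
Dubai is UTC+4:00, so local arrival = 08:50 + 4:00 = 12:50 on Aug 24.

12:50 on August 24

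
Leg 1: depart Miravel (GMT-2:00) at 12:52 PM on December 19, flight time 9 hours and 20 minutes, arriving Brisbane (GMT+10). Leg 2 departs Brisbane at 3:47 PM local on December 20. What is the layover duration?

5 hours 35 minutes

Convert departure to UTC: 12:52 PM + 2:00 = 2:52 PM UTC on Dec 19.
Add 9 hours and 20 minutes flight time → 12:12 AM UTC (Dec 20).
Brisbane is UTC+10:00, so local arrival = 12:12 AM + 10:00 = 10:12 AM on Dec 20.
Layover = 3:47 PM − 10:12 AM = 5 hours 35 minutes.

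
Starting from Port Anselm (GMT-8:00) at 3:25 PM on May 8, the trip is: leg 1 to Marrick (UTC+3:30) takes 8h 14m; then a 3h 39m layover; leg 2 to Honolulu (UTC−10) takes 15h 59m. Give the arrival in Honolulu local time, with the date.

5:17 PM on May 9

Convert departure to UTC: 3:25 PM + 8:00 = 11:25 PM UTC on May 8.
Add 8 hours and 14 minutes leg 1 → 7:39 AM UTC (May 9).
Add 3 hours 39 minutes layover in Marrick → 11:18 AM UTC.
Add 15 hours 59 minutes leg 2 → 3:17 AM UTC (May 10).
Honolulu is UTC−10:00, so local arrival = 3:17 AM − 10:00 = 5:17 PM on May 9.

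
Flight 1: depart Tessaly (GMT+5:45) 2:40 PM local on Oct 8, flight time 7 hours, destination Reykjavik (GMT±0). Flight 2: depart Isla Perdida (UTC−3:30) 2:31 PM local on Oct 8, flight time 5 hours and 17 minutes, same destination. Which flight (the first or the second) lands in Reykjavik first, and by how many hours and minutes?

Flight 1 in UTC: 2:40 PM − 5:45 = 8:55 AM on Oct 8.
+7 hours → arrive 3:55 PM UTC on Oct 8.
Flight 2 in UTC: 2:31 PM + 3:30 = 6:01 PM on Oct 8.
+5 hours and 17 minutes → arrive 11:18 PM UTC on Oct 8.
Flight 1 lands earlier by 7 hours 23 minutes.

the first, by 7 hours 23 minutes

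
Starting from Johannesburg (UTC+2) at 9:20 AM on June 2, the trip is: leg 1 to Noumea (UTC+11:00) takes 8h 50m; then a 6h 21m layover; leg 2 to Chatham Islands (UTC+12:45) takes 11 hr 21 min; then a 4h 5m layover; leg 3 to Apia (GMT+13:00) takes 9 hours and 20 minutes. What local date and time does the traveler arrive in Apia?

Convert departure to UTC: 9:20 AM − 2:00 = 7:20 AM UTC on Jun 2.
Add 8 hours 50 minutes leg 1 → 4:10 PM UTC.
Add 6 hours 21 minutes layover in Noumea → 10:31 PM UTC.
Add 11 hours 21 minutes leg 2 → 9:52 AM UTC (Jun 3).
Add 4 hours and 5 minutes layover in Chatham Islands → 1:57 PM UTC.
Add 9 hours and 20 minutes leg 3 → 11:17 PM UTC.
Apia is UTC+13:00, so local arrival = 11:17 PM + 13:00 = 12:17 PM on Jun 4.

12:17 PM on Jun 4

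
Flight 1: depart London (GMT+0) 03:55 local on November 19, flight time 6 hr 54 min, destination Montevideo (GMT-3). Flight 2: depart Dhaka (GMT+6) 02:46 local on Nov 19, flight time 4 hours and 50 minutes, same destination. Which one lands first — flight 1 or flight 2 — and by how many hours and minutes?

Flight 1 departs at 03:55 UTC (Nov 19).
+6 hours and 54 minutes → arrive 10:49 UTC on Nov 19.
Flight 2 in UTC: 02:46 − 6:00 = 20:46 on Nov 18.
+4 hours and 50 minutes → arrive 01:36 UTC on Nov 19.
Flight 2 lands earlier by 9 hours 13 minutes.

the second, by 9 hours 13 minutes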